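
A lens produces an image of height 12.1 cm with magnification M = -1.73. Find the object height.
ho = |hi|/|M| = 6.994 cm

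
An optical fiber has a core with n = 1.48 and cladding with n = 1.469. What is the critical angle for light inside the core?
θc = arcsin(n_cladding/n_core) = 83.01°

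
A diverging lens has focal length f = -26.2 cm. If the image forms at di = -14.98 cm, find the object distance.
1/do = 1/f − 1/di → do = 34.98 cm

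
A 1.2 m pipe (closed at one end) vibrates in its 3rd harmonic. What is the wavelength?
λₙ = 4L/n = 1.6 m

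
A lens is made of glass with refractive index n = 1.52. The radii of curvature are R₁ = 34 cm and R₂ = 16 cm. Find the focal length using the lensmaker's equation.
1/f = (n − 1)(1/R₁ − 1/R₂) → f = -58.12 cm (diverging lens)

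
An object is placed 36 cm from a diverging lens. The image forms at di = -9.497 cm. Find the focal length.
1/f = 1/do + 1/di → f = -12.9 cm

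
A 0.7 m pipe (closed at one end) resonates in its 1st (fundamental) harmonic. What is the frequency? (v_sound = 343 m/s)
fₙ = nv/(4L) = 122.5 Hz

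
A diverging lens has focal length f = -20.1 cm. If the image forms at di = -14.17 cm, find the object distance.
1/do = 1/f − 1/di → do = 48.03 cm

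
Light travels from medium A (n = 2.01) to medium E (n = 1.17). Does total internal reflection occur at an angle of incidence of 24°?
θc = arcsin(n₂/n₁) = 35.6°; 24° < θc, so no — the ray refracts.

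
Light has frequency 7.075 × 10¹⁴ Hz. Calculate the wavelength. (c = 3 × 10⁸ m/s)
λ = c/f = 424 nm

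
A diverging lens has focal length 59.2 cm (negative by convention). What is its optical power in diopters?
P = 1/f = -1.689 D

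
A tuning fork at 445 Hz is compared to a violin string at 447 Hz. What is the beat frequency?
2 Hz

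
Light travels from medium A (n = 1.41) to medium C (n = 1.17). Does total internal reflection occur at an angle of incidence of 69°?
θc = arcsin(n₂/n₁) = 56.08°; 69° > θc, so yes — total internal reflection.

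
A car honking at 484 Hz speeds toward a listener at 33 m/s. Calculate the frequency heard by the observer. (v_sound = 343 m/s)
f_obs = f·v/(v − v_s) = 535.5 Hz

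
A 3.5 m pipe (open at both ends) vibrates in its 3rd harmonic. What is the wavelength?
λₙ = 2L/n = 2.333 m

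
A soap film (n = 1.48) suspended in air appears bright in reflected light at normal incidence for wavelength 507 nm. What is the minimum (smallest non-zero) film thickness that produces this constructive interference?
2nt = (m − ½)λ with m = 1 → t = (m − ½)λ/(2n) = 85.64 nm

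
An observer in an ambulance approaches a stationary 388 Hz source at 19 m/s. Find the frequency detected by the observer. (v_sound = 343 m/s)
f_obs = f·(v + v_o)/v = 409.5 Hz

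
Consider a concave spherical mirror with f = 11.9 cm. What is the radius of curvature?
R = 2|f| = 23.8 cm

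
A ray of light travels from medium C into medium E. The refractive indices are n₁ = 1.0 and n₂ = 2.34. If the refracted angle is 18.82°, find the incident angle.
sin θ₁ = (n₂/n₁)·sin θ₂ → θ₁ = 49.01°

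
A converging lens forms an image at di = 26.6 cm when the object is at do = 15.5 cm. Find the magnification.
M = −di/do = -1.716 (inverted image)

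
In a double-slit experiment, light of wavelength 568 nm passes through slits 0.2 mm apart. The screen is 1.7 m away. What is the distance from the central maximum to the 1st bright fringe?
y = mλL/d = 4.828 mm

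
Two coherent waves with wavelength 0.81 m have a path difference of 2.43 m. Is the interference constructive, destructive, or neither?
constructive — path difference = 3λ, a whole number of wavelengths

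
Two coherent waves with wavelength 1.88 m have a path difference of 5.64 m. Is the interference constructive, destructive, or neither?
constructive — path difference = 3λ, a whole number of wavelengths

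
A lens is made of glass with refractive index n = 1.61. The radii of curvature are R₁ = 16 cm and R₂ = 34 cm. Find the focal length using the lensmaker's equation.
1/f = (n − 1)(1/R₁ − 1/R₂) → f = 49.54 cm (converging lens)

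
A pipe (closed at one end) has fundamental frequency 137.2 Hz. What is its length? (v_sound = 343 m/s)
L = v/(4f₁) = 0.625 m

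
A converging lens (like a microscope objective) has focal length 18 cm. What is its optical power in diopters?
P = 1/f = 5.556 D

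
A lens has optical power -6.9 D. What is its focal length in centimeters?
f = 1/P = -14.49 cm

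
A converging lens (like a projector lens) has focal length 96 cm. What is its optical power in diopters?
P = 1/f = 1.042 D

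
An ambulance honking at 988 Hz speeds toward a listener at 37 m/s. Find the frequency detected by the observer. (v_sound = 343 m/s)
f_obs = f·v/(v − v_s) = 1107 Hz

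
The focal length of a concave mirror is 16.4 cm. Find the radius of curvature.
R = 2|f| = 32.8 cm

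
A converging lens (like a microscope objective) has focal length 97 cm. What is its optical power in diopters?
P = 1/f = 1.031 D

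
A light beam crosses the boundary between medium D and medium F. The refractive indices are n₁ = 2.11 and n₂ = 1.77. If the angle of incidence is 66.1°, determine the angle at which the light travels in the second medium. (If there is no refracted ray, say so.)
sin θ₂ = (n₁/n₂)·sin θ₁ = 1.09 > 1, so there is no refracted ray — the light undergoes total internal reflection.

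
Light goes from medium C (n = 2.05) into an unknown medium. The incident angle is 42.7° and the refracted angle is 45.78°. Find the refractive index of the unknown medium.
n₂ = n₁·sin θ₁ / sin θ₂ = 1.94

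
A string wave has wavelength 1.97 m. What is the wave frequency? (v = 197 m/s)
f = v/λ = 100 Hz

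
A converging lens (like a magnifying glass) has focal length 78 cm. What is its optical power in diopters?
P = 1/f = 1.282 D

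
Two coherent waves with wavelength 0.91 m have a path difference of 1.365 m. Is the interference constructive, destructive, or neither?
destructive — path difference = 1.5λ, an odd multiple of λ/2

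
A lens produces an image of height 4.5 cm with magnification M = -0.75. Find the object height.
ho = |hi|/|M| = 6 cm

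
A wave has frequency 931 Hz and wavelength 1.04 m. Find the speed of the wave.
v = fλ = 968.2 m/s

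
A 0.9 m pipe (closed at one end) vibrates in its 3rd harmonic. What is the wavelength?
λₙ = 4L/n = 1.2 m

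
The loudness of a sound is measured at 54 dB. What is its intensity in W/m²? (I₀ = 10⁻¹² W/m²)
I = I₀·10^(β/10) = 2.51 × 10⁻⁷ W/m²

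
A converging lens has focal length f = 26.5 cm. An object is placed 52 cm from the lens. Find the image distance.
1/di = 1/f − 1/do → di = 54.04 cm (real image)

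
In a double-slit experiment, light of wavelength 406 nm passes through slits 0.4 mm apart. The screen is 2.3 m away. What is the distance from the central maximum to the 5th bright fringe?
y = mλL/d = 11.67 mm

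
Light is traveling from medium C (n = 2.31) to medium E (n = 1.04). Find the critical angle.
θc = arcsin(n₂/n₁) = 26.76°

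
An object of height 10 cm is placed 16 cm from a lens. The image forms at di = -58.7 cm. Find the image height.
hi = (-di/do) × ho = 36.69 cm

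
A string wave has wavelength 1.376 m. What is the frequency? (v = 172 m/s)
f = v/λ = 125 Hz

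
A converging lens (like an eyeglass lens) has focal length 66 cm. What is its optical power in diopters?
P = 1/f = 1.515 D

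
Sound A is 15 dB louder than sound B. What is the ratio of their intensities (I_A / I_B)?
I_A/I_B = 10^(Δβ/10) = 31.62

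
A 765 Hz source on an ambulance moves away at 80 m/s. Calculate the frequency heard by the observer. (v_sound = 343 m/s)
f_obs = f·v/(v + v_s) = 620.3 Hz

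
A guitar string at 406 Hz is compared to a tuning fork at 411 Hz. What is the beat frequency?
5 Hz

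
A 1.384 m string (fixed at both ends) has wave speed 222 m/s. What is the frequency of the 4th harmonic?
fₙ = nv/(2L) = 320.8 Hz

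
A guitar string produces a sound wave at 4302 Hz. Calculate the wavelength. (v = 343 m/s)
λ = v/f = 0.07973 m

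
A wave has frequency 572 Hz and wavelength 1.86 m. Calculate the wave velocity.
v = fλ = 1064 m/s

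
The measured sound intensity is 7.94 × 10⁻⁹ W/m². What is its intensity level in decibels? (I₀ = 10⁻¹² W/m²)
β = 10·log₁₀(I/I₀) = 39 dB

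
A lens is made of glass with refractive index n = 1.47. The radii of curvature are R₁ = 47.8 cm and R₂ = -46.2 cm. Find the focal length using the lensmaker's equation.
1/f = (n − 1)(1/R₁ − 1/R₂) → f = 49.99 cm (converging lens)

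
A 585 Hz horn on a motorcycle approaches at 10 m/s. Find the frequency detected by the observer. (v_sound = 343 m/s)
f_obs = f·v/(v − v_s) = 602.6 Hz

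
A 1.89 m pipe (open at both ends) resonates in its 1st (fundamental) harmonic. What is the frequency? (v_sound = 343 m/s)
fₙ = nv/(2L) = 90.74 Hz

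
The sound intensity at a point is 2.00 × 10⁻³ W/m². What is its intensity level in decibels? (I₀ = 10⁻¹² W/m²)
β = 10·log₁₀(I/I₀) = 93.01 dB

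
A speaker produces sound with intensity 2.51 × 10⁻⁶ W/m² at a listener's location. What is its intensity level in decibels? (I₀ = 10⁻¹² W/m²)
β = 10·log₁₀(I/I₀) = 64 dB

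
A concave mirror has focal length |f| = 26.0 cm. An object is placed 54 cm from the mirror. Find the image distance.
f = +26.0 cm (concave); 1/di = 1/f − 1/do → di = 50.14 cm (real image, in front of mirror)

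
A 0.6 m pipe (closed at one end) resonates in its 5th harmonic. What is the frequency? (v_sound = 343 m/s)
fₙ = nv/(4L) = 714.6 Hz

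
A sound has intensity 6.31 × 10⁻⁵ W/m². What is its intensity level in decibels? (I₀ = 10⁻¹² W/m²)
β = 10·log₁₀(I/I₀) = 78 dB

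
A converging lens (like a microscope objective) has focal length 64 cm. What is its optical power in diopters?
P = 1/f = 1.562 D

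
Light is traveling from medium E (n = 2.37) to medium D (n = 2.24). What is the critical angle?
θc = arcsin(n₂/n₁) = 70.93°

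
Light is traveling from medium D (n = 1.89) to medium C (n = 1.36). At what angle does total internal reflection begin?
θc = arcsin(n₂/n₁) = 46.02°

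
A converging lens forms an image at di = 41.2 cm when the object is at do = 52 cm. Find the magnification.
M = −di/do = -0.7923 (inverted image)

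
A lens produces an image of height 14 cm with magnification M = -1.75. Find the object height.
ho = |hi|/|M| = 8 cm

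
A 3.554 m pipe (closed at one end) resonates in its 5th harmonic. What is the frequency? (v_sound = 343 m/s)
fₙ = nv/(4L) = 120.6 Hz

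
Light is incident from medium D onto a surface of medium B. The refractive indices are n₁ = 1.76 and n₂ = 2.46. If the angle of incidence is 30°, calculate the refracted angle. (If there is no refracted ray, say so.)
sin θ₂ = (n₁/n₂)·sin θ₁ = 0.3577 → θ₂ = 20.96°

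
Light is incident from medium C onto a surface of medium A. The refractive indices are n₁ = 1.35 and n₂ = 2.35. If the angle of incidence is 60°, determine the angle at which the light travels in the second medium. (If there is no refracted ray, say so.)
sin θ₂ = (n₁/n₂)·sin θ₁ = 0.4975 → θ₂ = 29.83°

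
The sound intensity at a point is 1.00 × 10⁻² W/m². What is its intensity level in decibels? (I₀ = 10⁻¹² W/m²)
β = 10·log₁₀(I/I₀) = 100 dB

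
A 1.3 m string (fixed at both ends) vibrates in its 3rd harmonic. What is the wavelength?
λₙ = 2L/n = 0.8667 m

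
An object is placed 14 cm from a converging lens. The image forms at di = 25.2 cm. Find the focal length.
1/f = 1/do + 1/di → f = 9 cm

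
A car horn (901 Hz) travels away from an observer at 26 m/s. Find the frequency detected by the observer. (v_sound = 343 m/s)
f_obs = f·v/(v + v_s) = 837.5 Hz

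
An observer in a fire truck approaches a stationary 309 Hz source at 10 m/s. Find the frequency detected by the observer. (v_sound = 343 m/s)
f_obs = f·(v + v_o)/v = 318 Hz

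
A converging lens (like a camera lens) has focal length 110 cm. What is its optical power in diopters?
P = 1/f = 0.9091 D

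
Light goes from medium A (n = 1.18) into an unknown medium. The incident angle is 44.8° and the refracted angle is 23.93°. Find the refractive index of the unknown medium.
n₂ = n₁·sin θ₁ / sin θ₂ = 2.05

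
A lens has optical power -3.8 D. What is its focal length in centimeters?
f = 1/P = -26.32 cm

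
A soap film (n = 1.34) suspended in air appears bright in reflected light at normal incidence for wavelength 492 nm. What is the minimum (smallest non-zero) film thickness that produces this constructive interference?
2nt = (m − ½)λ with m = 1 → t = (m − ½)λ/(2n) = 91.79 nm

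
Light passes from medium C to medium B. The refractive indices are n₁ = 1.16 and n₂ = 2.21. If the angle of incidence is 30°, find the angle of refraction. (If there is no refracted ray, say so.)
sin θ₂ = (n₁/n₂)·sin θ₁ = 0.2624 → θ₂ = 15.22°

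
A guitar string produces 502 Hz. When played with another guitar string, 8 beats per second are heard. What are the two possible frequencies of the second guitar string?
f₂ = 502 ± 8 Hz → 510 Hz or 494 Hz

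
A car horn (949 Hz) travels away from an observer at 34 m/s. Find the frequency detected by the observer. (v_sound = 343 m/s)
f_obs = f·v/(v + v_s) = 863.4 Hz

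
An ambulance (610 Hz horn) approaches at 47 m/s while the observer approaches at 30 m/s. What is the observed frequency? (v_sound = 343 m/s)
f_obs = f·(v + v_o)/(v − v_s) = 768.7 Hz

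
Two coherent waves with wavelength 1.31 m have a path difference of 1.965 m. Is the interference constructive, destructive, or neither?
destructive — path difference = 1.5λ, an odd multiple of λ/2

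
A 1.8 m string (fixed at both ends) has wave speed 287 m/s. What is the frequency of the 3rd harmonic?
fₙ = nv/(2L) = 239.2 Hz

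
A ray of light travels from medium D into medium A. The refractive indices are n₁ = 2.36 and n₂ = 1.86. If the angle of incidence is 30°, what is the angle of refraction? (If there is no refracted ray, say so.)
sin θ₂ = (n₁/n₂)·sin θ₁ = 0.6344 → θ₂ = 39.38°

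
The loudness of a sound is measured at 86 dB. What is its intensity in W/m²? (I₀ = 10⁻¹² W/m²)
I = I₀·10^(β/10) = 3.98 × 10⁻⁴ W/m²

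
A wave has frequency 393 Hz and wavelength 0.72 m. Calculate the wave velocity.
v = fλ = 283 m/s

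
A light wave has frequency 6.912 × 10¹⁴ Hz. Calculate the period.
T = 1/f = 1.447 × 10⁻¹⁵ s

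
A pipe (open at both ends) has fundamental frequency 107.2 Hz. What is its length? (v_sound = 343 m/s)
L = v/(2f₁) = 1.6 m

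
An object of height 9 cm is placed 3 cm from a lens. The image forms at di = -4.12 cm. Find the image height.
hi = (-di/do) × ho = 12.36 cm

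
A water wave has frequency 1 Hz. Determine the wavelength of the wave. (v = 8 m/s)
λ = v/f = 8 m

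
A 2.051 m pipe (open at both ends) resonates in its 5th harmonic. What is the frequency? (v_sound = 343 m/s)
fₙ = nv/(2L) = 418.1 Hz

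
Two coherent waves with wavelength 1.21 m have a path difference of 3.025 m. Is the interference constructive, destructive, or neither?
destructive — path difference = 2.5λ, an odd multiple of λ/2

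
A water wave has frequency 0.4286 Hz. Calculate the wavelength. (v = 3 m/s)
λ = v/f = 7 m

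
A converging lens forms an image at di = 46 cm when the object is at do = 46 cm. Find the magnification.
M = −di/do = -1 (inverted image)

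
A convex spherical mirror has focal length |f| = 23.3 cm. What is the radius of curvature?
R = 2|f| = 46.6 cm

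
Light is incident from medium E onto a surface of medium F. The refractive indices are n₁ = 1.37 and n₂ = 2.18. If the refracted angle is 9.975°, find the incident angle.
sin θ₁ = (n₂/n₁)·sin θ₂ → θ₁ = 16°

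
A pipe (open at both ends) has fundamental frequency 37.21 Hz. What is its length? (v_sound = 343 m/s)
L = v/(2f₁) = 4.609 m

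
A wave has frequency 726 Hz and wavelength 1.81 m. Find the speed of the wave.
v = fλ = 1314 m/s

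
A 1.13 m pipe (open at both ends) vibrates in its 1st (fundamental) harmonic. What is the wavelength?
λₙ = 2L/n = 2.26 m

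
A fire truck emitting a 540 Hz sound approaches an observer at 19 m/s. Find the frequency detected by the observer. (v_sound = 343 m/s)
f_obs = f·v/(v − v_s) = 571.7 Hz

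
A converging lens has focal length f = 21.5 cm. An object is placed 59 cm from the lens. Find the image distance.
1/di = 1/f − 1/do → di = 33.83 cm (real image)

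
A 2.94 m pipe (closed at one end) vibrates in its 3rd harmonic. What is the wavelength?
λₙ = 4L/n = 3.92 m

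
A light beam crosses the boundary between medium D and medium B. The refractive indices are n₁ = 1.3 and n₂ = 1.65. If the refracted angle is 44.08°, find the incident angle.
sin θ₁ = (n₂/n₁)·sin θ₂ → θ₁ = 62°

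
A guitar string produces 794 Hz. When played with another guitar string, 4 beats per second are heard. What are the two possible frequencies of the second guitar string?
f₂ = 794 ± 4 Hz → 798 Hz or 790 Hz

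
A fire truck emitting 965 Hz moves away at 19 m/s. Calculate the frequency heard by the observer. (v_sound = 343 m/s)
f_obs = f·v/(v + v_s) = 914.4 Hz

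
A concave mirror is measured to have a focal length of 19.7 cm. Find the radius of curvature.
R = 2|f| = 39.4 cm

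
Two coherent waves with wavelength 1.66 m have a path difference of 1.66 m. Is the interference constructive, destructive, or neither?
constructive — path difference = 1λ, a whole number of wavelengths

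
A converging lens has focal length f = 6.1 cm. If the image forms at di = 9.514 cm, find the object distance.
1/do = 1/f − 1/di → do = 17 cm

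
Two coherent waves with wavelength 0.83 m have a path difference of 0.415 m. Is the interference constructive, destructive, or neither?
destructive — path difference = 0.5λ, an odd multiple of λ/2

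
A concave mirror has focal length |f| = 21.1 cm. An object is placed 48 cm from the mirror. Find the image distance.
f = +21.1 cm (concave); 1/di = 1/f − 1/do → di = 37.65 cm (real image, in front of mirror)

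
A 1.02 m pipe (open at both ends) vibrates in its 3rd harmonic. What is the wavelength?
λₙ = 2L/n = 0.68 m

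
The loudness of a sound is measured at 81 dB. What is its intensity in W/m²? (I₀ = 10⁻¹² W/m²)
I = I₀·10^(β/10) = 1.26 × 10⁻⁴ W/m²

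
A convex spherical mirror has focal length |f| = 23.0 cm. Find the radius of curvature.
R = 2|f| = 46 cm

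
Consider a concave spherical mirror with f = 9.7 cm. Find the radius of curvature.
R = 2|f| = 19.4 cm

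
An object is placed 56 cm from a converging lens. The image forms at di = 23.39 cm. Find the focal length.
1/f = 1/do + 1/di → f = 16.5 cm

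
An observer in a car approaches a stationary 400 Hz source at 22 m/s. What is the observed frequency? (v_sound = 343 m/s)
f_obs = f·(v + v_o)/v = 425.7 Hz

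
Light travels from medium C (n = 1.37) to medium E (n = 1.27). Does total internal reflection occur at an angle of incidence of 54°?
θc = arcsin(n₂/n₁) = 67.97°; 54° < θc, so no — the ray refracts.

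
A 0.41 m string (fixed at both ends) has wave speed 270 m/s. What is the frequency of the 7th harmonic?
fₙ = nv/(2L) = 2305 Hz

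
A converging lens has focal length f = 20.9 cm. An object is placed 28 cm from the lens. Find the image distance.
1/di = 1/f − 1/do → di = 82.42 cm (real image)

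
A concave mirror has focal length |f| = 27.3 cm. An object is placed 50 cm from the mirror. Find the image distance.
f = +27.3 cm (concave); 1/di = 1/f − 1/do → di = 60.13 cm (real image, in front of mirror)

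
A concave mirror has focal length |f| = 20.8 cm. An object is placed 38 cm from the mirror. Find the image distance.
f = +20.8 cm (concave); 1/di = 1/f − 1/do → di = 45.95 cm (real image, in front of mirror)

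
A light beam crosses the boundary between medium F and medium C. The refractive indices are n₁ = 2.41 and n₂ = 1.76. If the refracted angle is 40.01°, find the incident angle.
sin θ₁ = (n₂/n₁)·sin θ₂ → θ₁ = 28°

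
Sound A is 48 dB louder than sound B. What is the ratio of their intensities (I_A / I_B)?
I_A/I_B = 10^(Δβ/10) = 63100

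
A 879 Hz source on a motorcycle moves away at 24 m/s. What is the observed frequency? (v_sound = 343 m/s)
f_obs = f·v/(v + v_s) = 821.5 Hz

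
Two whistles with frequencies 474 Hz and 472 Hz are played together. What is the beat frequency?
2 Hz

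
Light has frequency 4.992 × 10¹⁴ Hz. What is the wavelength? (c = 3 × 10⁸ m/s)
λ = c/f = 601 nm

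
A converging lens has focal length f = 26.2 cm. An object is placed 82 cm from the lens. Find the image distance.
1/di = 1/f − 1/do → di = 38.5 cm (real image)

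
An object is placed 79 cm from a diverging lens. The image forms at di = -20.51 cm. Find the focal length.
1/f = 1/do + 1/di → f = -27.7 cm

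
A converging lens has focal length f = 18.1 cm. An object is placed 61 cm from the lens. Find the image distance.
1/di = 1/f − 1/do → di = 25.74 cm (real image)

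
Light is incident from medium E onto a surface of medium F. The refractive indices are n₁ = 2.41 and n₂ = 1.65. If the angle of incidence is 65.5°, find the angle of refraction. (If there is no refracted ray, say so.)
sin θ₂ = (n₁/n₂)·sin θ₁ = 1.329 > 1, so there is no refracted ray — the light undergoes total internal reflection.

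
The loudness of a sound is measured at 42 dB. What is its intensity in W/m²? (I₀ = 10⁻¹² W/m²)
I = I₀·10^(β/10) = 1.58 × 10⁻⁸ W/m²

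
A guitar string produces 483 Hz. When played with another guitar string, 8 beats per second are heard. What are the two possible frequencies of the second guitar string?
f₂ = 483 ± 8 Hz → 491 Hz or 475 Hz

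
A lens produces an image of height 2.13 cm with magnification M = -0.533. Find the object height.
ho = |hi|/|M| = 3.996 cm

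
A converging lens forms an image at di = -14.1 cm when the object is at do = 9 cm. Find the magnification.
M = −di/do = 1.567 (upright image)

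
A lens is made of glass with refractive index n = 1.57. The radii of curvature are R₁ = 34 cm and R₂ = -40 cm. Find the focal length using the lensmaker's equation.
1/f = (n − 1)(1/R₁ − 1/R₂) → f = 32.24 cm (converging lens)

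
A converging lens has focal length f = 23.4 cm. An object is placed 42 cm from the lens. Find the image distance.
1/di = 1/f − 1/do → di = 52.84 cm (real image)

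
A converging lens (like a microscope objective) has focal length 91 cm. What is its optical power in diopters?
P = 1/f = 1.099 D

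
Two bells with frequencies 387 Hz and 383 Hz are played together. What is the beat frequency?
4 Hz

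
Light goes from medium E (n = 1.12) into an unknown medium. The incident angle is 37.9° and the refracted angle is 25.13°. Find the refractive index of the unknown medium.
n₂ = n₁·sin θ₁ / sin θ₂ = 1.62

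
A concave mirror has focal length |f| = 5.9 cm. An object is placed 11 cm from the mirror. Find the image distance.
f = +5.9 cm (concave); 1/di = 1/f − 1/do → di = 12.73 cm (real image, in front of mirror)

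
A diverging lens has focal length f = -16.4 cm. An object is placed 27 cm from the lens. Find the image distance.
1/di = 1/f − 1/do → di = -10.2 cm (virtual image)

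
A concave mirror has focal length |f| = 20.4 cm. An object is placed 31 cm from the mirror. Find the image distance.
f = +20.4 cm (concave); 1/di = 1/f − 1/do → di = 59.66 cm (real image, in front of mirror)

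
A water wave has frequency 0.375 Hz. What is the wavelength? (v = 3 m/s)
λ = v/f = 8 m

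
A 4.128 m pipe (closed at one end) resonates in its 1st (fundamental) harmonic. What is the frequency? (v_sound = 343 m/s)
fₙ = nv/(4L) = 20.77 Hz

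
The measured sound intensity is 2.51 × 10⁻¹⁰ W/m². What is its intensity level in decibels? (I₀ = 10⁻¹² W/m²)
β = 10·log₁₀(I/I₀) = 24 dB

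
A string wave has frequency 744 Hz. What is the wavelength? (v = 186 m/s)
λ = v/f = 0.25 m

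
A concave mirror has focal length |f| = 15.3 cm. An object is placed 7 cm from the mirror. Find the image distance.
f = +15.3 cm (concave); 1/di = 1/f − 1/do → di = -12.9 cm (virtual image, behind mirror)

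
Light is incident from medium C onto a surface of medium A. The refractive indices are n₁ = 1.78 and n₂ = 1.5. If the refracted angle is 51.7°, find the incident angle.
sin θ₁ = (n₂/n₁)·sin θ₂ → θ₁ = 41.4°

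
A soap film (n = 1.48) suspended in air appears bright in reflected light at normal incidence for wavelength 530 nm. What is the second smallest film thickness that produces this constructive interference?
2nt = (m − ½)λ with m = 2 → t = (m − ½)λ/(2n) = 268.6 nm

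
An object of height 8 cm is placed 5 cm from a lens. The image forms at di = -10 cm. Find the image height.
hi = (-di/do) × ho = 16 cm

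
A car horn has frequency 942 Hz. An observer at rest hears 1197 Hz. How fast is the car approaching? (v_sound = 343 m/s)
v_s = v·(1 − f/f_obs) = 73.07 m/s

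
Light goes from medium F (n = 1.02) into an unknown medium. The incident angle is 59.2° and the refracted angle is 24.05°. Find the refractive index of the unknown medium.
n₂ = n₁·sin θ₁ / sin θ₂ = 2.15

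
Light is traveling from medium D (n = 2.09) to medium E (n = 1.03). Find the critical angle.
θc = arcsin(n₂/n₁) = 29.53°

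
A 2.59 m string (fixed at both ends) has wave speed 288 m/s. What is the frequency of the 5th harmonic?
fₙ = nv/(2L) = 278 Hz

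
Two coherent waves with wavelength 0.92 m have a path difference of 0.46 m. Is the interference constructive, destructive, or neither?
destructive — path difference = 0.5λ, an odd multiple of λ/2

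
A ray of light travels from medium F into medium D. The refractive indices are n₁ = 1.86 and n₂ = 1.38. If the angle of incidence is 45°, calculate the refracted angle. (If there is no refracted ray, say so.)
sin θ₂ = (n₁/n₂)·sin θ₁ = 0.9531 → θ₂ = 72.37°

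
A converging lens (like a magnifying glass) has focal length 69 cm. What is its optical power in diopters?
P = 1/f = 1.449 D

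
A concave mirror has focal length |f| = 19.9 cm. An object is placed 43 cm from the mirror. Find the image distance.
f = +19.9 cm (concave); 1/di = 1/f − 1/do → di = 37.04 cm (real image, in front of mirror)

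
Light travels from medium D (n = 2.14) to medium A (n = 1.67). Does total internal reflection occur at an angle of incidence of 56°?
θc = arcsin(n₂/n₁) = 51.29°; 56° > θc, so yes — total internal reflection.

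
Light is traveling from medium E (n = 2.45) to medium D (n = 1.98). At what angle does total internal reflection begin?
θc = arcsin(n₂/n₁) = 53.92°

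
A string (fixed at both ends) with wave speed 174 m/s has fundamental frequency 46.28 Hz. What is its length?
L = v/(2f₁) = 1.88 m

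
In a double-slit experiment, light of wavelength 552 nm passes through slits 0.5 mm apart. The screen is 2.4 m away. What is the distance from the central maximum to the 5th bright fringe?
y = mλL/d = 13.25 mm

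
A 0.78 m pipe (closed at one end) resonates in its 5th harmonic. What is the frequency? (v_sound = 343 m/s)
fₙ = nv/(4L) = 549.7 Hz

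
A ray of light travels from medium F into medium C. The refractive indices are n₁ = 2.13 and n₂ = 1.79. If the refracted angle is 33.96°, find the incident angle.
sin θ₁ = (n₂/n₁)·sin θ₂ → θ₁ = 28°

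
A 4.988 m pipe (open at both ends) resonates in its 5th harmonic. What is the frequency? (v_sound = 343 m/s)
fₙ = nv/(2L) = 171.9 Hz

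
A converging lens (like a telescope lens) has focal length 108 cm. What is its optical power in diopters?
P = 1/f = 0.9259 D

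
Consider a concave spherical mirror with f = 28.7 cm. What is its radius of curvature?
R = 2|f| = 57.4 cm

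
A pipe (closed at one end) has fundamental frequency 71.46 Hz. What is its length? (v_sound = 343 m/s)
L = v/(4f₁) = 1.2 m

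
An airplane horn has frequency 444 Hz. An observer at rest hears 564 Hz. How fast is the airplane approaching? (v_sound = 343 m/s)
v_s = v·(1 − f/f_obs) = 72.98 m/s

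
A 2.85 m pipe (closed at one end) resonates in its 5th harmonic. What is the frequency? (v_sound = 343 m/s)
fₙ = nv/(4L) = 150.4 Hz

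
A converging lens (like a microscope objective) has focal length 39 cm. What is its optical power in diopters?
P = 1/f = 2.564 D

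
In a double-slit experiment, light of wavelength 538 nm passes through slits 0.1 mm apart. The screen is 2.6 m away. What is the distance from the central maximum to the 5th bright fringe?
y = mλL/d = 69.94 mm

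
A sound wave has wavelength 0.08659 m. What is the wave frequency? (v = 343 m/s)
f = v/λ = 3961 Hz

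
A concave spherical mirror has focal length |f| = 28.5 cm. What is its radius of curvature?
R = 2|f| = 57 cm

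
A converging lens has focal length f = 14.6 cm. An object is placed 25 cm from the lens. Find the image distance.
1/di = 1/f − 1/do → di = 35.1 cm (real image)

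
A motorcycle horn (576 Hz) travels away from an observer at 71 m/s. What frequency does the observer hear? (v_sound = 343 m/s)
f_obs = f·v/(v + v_s) = 477.2 Hz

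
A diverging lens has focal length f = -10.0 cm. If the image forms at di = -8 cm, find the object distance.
1/do = 1/f − 1/di → do = 40 cm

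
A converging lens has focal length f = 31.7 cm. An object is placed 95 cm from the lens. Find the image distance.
1/di = 1/f − 1/do → di = 47.58 cm (real image)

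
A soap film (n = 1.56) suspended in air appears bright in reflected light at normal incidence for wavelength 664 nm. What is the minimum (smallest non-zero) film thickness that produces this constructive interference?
2nt = (m − ½)λ with m = 1 → t = (m − ½)λ/(2n) = 106.4 nm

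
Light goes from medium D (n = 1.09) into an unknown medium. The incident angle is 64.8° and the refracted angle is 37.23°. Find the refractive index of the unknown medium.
n₂ = n₁·sin θ₁ / sin θ₂ = 1.63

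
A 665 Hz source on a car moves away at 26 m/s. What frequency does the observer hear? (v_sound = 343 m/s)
f_obs = f·v/(v + v_s) = 618.1 Hz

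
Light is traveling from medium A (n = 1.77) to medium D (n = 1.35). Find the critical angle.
θc = arcsin(n₂/n₁) = 49.7°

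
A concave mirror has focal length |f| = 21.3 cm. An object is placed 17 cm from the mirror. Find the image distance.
f = +21.3 cm (concave); 1/di = 1/f − 1/do → di = -84.21 cm (virtual image, behind mirror)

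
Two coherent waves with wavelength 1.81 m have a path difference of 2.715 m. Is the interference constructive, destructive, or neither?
destructive — path difference = 1.5λ, an odd multiple of λ/2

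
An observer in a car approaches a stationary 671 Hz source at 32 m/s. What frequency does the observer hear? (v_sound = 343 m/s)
f_obs = f·(v + v_o)/v = 733.6 Hz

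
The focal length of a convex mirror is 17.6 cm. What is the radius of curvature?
R = 2|f| = 35.2 cm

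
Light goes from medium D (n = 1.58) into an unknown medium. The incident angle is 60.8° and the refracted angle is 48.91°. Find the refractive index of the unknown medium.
n₂ = n₁·sin θ₁ / sin θ₂ = 1.83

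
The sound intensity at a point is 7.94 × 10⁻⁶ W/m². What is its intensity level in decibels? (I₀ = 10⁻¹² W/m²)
β = 10·log₁₀(I/I₀) = 69 dB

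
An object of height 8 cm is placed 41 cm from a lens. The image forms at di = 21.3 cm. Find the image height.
hi = (-di/do) × ho = -4.156 cm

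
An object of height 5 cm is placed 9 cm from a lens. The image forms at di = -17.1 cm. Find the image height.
hi = (-di/do) × ho = 9.5 cm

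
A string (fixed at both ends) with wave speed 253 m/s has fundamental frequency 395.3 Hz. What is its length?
L = v/(2f₁) = 0.32 m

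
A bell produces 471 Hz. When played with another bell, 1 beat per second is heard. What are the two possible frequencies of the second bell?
f₂ = 471 ± 1 Hz → 472 Hz or 470 Hz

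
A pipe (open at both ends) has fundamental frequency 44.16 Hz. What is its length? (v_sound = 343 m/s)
L = v/(2f₁) = 3.884 m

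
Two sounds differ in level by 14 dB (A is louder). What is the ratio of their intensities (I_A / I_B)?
I_A/I_B = 10^(Δβ/10) = 25.12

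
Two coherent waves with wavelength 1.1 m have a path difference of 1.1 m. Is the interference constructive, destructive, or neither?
constructive — path difference = 1λ, a whole number of wavelengths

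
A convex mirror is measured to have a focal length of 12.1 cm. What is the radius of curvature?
R = 2|f| = 24.2 cm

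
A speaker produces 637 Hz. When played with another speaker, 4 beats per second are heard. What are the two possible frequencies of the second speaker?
f₂ = 637 ± 4 Hz → 641 Hz or 633 Hz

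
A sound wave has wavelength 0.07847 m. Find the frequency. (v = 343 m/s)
f = v/λ = 4371 Hz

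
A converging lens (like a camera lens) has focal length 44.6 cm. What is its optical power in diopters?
P = 1/f = 2.242 D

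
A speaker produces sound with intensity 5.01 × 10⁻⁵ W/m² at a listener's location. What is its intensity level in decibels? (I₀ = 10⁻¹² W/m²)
β = 10·log₁₀(I/I₀) = 77 dB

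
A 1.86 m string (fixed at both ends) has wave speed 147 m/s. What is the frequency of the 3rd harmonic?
fₙ = nv/(2L) = 118.5 Hz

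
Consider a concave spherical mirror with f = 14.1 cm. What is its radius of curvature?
R = 2|f| = 28.2 cm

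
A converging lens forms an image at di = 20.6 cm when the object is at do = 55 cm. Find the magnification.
M = −di/do = -0.3745 (inverted image)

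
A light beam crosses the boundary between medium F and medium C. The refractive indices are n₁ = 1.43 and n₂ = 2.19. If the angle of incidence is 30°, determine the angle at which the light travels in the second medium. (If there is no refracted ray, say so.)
sin θ₂ = (n₁/n₂)·sin θ₁ = 0.3265 → θ₂ = 19.06°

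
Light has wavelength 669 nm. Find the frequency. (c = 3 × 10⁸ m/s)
f = c/λ = 4.484 × 10¹⁴ Hz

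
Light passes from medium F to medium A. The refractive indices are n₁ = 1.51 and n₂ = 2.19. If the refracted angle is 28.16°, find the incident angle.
sin θ₁ = (n₂/n₁)·sin θ₂ → θ₁ = 43.19°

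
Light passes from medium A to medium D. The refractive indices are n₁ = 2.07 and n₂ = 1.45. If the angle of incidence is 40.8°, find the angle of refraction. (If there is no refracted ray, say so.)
sin θ₂ = (n₁/n₂)·sin θ₁ = 0.9328 → θ₂ = 68.88°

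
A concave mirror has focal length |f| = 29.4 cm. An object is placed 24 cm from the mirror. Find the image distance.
f = +29.4 cm (concave); 1/di = 1/f − 1/do → di = -130.7 cm (virtual image, behind mirror)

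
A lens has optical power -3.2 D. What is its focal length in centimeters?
f = 1/P = -31.25 cm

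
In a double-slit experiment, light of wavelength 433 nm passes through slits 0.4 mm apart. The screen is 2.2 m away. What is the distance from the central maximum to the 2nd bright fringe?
y = mλL/d = 4.763 mm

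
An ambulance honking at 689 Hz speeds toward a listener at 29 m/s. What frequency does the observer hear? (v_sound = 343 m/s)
f_obs = f·v/(v − v_s) = 752.6 Hz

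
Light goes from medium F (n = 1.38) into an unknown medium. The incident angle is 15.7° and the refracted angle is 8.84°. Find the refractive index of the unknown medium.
n₂ = n₁·sin θ₁ / sin θ₂ = 2.43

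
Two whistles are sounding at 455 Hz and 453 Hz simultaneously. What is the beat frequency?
2 Hz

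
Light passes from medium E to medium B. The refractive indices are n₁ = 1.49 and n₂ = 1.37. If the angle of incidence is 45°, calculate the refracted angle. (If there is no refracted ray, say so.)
sin θ₂ = (n₁/n₂)·sin θ₁ = 0.769 → θ₂ = 50.27°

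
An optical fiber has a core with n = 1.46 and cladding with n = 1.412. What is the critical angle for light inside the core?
θc = arcsin(n_cladding/n_core) = 75.27°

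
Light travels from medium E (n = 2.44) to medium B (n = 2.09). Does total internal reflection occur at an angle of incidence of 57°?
θc = arcsin(n₂/n₁) = 58.93°; 57° < θc, so no — the ray refracts.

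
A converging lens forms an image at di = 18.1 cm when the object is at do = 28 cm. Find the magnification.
M = −di/do = -0.6464 (inverted image)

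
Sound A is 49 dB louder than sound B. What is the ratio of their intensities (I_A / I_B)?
I_A/I_B = 10^(Δβ/10) = 79430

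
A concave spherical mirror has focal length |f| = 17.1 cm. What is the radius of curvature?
R = 2|f| = 34.2 cm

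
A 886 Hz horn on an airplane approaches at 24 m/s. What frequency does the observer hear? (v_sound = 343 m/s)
f_obs = f·v/(v − v_s) = 952.7 Hz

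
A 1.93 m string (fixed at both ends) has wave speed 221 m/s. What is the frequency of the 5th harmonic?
fₙ = nv/(2L) = 286.3 Hz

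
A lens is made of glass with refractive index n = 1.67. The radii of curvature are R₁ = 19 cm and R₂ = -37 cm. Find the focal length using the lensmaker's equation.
1/f = (n − 1)(1/R₁ − 1/R₂) → f = 18.74 cm (converging lens)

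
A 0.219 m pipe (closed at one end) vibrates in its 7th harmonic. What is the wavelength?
λₙ = 4L/n = 0.1251 m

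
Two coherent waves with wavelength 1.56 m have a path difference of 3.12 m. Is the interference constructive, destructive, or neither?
constructive — path difference = 2λ, a whole number of wavelengths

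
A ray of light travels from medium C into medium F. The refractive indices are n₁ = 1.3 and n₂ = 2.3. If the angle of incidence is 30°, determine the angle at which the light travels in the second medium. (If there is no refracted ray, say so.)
sin θ₂ = (n₁/n₂)·sin θ₁ = 0.2826 → θ₂ = 16.42°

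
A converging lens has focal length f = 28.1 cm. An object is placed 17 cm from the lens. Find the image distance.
1/di = 1/f − 1/do → di = -43.04 cm (virtual image)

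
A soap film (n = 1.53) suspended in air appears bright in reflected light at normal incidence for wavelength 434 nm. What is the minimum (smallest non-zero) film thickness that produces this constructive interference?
2nt = (m − ½)λ with m = 1 → t = (m − ½)λ/(2n) = 70.92 nm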